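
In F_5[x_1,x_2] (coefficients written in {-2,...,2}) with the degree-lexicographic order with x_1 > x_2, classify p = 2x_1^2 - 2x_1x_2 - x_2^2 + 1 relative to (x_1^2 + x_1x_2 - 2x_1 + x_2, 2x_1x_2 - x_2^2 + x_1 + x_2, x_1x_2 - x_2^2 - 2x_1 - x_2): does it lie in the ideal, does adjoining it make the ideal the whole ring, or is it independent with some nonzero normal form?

First compute the reduced Gröbner basis of I by Buchberger's algorithm.
f_1 = x_1^2 + x_1x_2 - 2x_1 + x_2, LT = x_1^2.
f_2 = 2x_1x_2 - x_2^2 + x_1 + x_2, LT = x_1x_2.
f_3 = x_1x_2 - x_2^2 - 2x_1 - x_2, LT = x_1x_2.

S(f_1,f_2): lcm = x_1^2x_2. S = -x_1x_2^2 + 2x_1^2 + x_2^2.
  reduce S modulo (f_1, f_2, f_3):
  remainder 2x_2^3 + 2x_2^2 + x_1 ≠ 0; add h_4 = 2x_2^3 + 2x_2^2 + x_1 to the basis.

S(f_1,f_3): lcm = x_1^2x_2. S = 2x_1x_2^2 + 2x_1^2 - x_1x_2 + x_2^2.
  reduce S modulo (f_1, f_2, f_3, h_4):
  remainder 2x_2^2 - 2x_1 ≠ 0; add h_5 = 2x_2^2 - 2x_1 to the basis.

S(f_2,f_3): lcm = x_1x_2. S = -2x_2^2 - x_2.
  reduce S modulo (f_1, f_2, f_3, h_4, h_5):
  remainder -2x_1 - x_2 ≠ 0; add h_6 = -2x_1 - x_2 to the basis.

S(f_3,h_4): lcm = x_1x_2^3. S = -x_2^4 + 2x_1x_2^2 - x_2^3 + 2x_1^2.
  reduce S modulo (f_1, f_2, f_3, h_4, h_5, h_6):
  remainder x_2 ≠ 0; add h_7 = x_2 to the basis.

The other S-polynomials (S(f_1,h_4), S(f_2,h_4), S(f_1,h_5), S(f_2,h_5), S(f_3,h_5), S(h_4,h_5), S(f_1,h_6), S(f_2,h_6), S(f_3,h_6), S(h_4,h_6), S(h_5,h_6), S(f_1,h_7), S(f_2,h_7), S(f_3,h_7), S(h_4,h_7), S(h_5,h_7), S(h_6,h_7)) all reduce to 0 modulo the current basis, so we have a Gröbner basis.
Inter-reduce: drop elements whose leading term is divisible by another's, tail-reduce, and make monic.
Reduced Gröbner basis: {x_1, x_2}.
Label its elements g_1 = x_1, g_2 = x_2.

Reduce p = 2x_1^2 - 2x_1x_2 - x_2^2 + 1 modulo G:
  leading term x_1^2: subtract (2x_1)·g_1 from 2x_1^2 - 2x_1x_2 - x_2^2 + 1 → -2x_1x_2 - x_2^2 + 1
  leading term x_1x_2: subtract (-2x_2)·g_1 from -2x_1x_2 - x_2^2 + 1 → -x_2^2 + 1
  leading term x_2^2: subtract (-x_2)·g_2 from -x_2^2 + 1 → 1
  leading term 1: no divisor's leading term divides it; move 1 to the remainder.
  normal form = 1.
The normal form is nonzero, so p ∉ I. Since p minus its normal form lies in I, I + (p) = I + (r) where r = 1; decide whether this ideal is the whole ring.
Here r = 1 is a nonzero constant, hence a unit: 1 ∈ I + (p), the Gröbner basis of I + (p) is {1}, and the enlarged system has no common solution — adjoining p is inconsistent.

Adjoining 2x_1^2 - 2x_1x_2 - x_2^2 + 1 makes the ideal the whole ring: the system is inconsistent.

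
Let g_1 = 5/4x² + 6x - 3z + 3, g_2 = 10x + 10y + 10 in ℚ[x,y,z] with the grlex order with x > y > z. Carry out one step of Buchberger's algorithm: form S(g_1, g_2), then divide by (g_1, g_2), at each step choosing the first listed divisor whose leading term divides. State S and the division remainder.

S(g_1, g_2) = -xy + 19/5x - 12/5z + 12/5; remainder on division = y² - 14/5y - 12/5z - 7/5.

lcm(LM(g_1), LM(g_2)) = x².
S = (lcm/LT(g_1))·g_1 − (lcm/LT(g_2))·g_2 = -xy + 19/5x - 12/5z + 12/5.
Reduce S modulo (g_1, g_2) in that order:
  leading term xy: subtract (-1/10y)·g_2 from -xy + 19/5x - 12/5z + 12/5 → y² + 19/5x + y - 12/5z + 12/5
  leading term y²: no divisor's leading term divides it; move y² to the remainder.
  leading term x: subtract (19/50)·g_2 from 19/5x + y - 12/5z + 12/5 → -14/5y - 12/5z - 7/5
  leading term y: no divisor's leading term divides it; move -14/5y to the remainder.
  leading term z: no divisor's leading term divides it; move -12/5z to the remainder.
  leading term 1: no divisor's leading term divides it; move -7/5 to the remainder.
The remainder y² - 14/5y - 12/5z - 7/5 is nonzero, so it would be added as the next basis element.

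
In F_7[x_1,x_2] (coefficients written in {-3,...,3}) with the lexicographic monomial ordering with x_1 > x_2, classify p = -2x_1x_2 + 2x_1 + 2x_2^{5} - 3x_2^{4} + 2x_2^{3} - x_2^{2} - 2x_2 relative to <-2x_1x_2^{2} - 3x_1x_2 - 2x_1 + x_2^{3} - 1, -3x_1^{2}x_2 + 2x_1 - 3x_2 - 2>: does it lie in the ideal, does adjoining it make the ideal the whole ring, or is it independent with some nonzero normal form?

First compute the reduced Gröbner basis of I by Buchberger's algorithm.
f_1 = -2x_1x_2^{2} - 3x_1x_2 - 2x_1 + x_2^{3} - 1, LT = x_1x_2^{2}.
f_2 = -3x_1^{2}x_2 + 2x_1 - 3x_2 - 2, LT = x_1^{2}x_2.

S(f_1,f_2): lcm = x_1^{2}x_2^{2}. S = -2x_1^{2}x_2 + x_1^{2} + 3x_1x_2^{3} + 3x_1x_2 - 3x_1 - x_2^{2} - 3x_2.
  reduce S modulo (f_1, f_2):
  remainder x_1^{2} - 2x_1x_2 - x_1 - 2x_2^{4} + 3x_2^{3} - x_2^{2} + x_2 + 3 ≠ 0; add h_3 = x_1^{2} - 2x_1x_2 - x_1 - 2x_2^{4} + 3x_2^{3} - x_2^{2} + x_2 + 3 to the basis.

S(f_1,h_3): lcm = x_1^{2}x_2^{2}. S = -2x_1^{2}x_2 + x_1^{2} - 2x_1x_2^{3} + x_1x_2^{2} - 3x_1 + 2x_2^{6} - 3x_2^{5} + x_2^{4} - x_2^{3} - 3x_2^{2}.
  reduce S modulo (f_1, f_2, h_3):
  remainder -2x_1x_2 + 2x_1 + 2x_2^{6} - 3x_2^{5} + 2x_2^{4} - 2x_2^{3} - 2x_2^{2} + 2x_2 + 1 ≠ 0; add h_4 = -2x_1x_2 + 2x_1 + 2x_2^{6} - 3x_2^{5} + 2x_2^{4} - 2x_2^{3} - 2x_2^{2} + 2x_2 + 1 to the basis.

S(f_2,h_3): lcm = x_1^{2}x_2. S = 2x_1x_2^{2} + x_1x_2 - 3x_1 + 2x_2^{5} - 3x_2^{4} + x_2^{3} - x_2^{2} - 2x_2 + 3.
  reduce S modulo (f_1, f_2, h_3, h_4):
  remainder -2x_2^{6} - 2x_2^{5} + 2x_2^{4} - 3x_2^{3} + x_2^{2} + 3x_2 + 1 ≠ 0; add h_5 = -2x_2^{6} - 2x_2^{5} + 2x_2^{4} - 3x_2^{3} + x_2^{2} + 3x_2 + 1 to the basis.

The other S-polynomials (S(f_1,h_4), S(f_2,h_4), S(h_3,h_4), S(f_1,h_5), S(f_2,h_5), S(h_3,h_5), S(h_4,h_5)) all reduce to 0 modulo the current basis, so we have a Gröbner basis.
Inter-reduce: drop elements whose leading term is divisible by another's, tail-reduce, and make monic.
Reduced Gröbner basis: {x_1^{2} - 3x_1 - 2x_2^{5} + x_2^{4} + x_2^{3} + 3x_2 + 1, x_1x_2 - x_1 - x_2^{5} - 2x_2^{4} - x_2^{3} - 3x_2^{2} + x_2 - 1, x_2^{6} + x_2^{5} - x_2^{4} - 2x_2^{3} + 3x_2^{2} + 2x_2 + 3}.
Label its elements g_1 = x_1^{2} - 3x_1 - 2x_2^{5} + x_2^{4} + x_2^{3} + 3x_2 + 1, g_2 = x_1x_2 - x_1 - x_2^{5} - 2x_2^{4} - x_2^{3} - 3x_2^{2} + x_2 - 1, g_3 = x_2^{6} + x_2^{5} - x_2^{4} - 2x_2^{3} + 3x_2^{2} + 2x_2 + 3.

Reduce p = -2x_1x_2 + 2x_1 + 2x_2^{5} - 3x_2^{4} + 2x_2^{3} - x_2^{2} - 2x_2 modulo G:
  leading term x_1x_2: subtract (-2)·g_2 from -2x_1x_2 + 2x_1 + 2x_2^{5} - 3x_2^{4} + 2x_2^{3} - x_2^{2} - 2x_2 → -2
  leading term 1: no divisor's leading term divides it; move -2 to the remainder.
  normal form = -2.
The normal form is nonzero, so p ∉ I. Since p minus its normal form lies in I, I + (p) = I + (r) where r = -2; decide whether this ideal is the whole ring.
Here r = -2 is a nonzero constant, hence a unit: 1 ∈ I + (p), the Gröbner basis of I + (p) is {1}, and the enlarged system has no common solution — adjoining p is inconsistent.

Adjoining -2x_1x_2 + 2x_1 + 2x_2^{5} - 3x_2^{4} + 2x_2^{3} - x_2^{2} - 2x_2 makes the ideal the whole ring: the system is inconsistent.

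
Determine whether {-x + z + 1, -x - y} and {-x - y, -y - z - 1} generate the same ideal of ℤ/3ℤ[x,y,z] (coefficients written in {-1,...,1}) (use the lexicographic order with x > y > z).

Yes, the ideals are equal.

Equality of ideals is decidable: compute both reduced Gröbner bases (unique for the ordering) and check whether they agree.
Buchberger on the first generating set:
f_1 = -x + z + 1, LT = x.
f_2 = -x - y, LT = x.

S(f_1,f_2): lcm = x. S = -y - z - 1.
  leading term y: no divisor's leading term divides it; move -y to the remainder.
  leading term z: no divisor's leading term divides it; move -z to the remainder.
  leading term 1: no divisor's leading term divides it; move -1 to the remainder.
  remainder -y - z - 1 ≠ 0; add g_3 = -y - z - 1 to the basis.

The other S-polynomials (S(f_1,g_3), S(f_2,g_3)) all reduce to 0 modulo the current basis, so we have a Gröbner basis.
Inter-reduce: drop elements whose leading term is divisible by another's, tail-reduce, and make monic.
Reduced Gröbner basis: {x - z - 1, y + z + 1}.

Buchberger on the second generating set:
h_1 = -x - y, LT = x.
h_2 = -y - z - 1, LT = y.

The S-polynomials (S(h_1,h_2)) all reduce to 0 modulo the current basis, so we have a Gröbner basis.
Inter-reduce: drop elements whose leading term is divisible by another's, tail-reduce, and make monic.
Reduced Gröbner basis: {x - z - 1, y + z + 1}.

These coincide, so the ideals are equal.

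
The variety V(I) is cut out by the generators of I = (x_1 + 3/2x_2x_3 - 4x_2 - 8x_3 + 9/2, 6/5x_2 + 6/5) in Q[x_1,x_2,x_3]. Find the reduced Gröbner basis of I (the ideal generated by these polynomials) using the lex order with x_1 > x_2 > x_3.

G = {x_1 - 19/2x_3 + 17/2, x_2 + 1}

Buchberger's algorithm terminates because the ascending chain of leading-term ideals stabilizes.

f_1 = x_1 + 3/2x_2x_3 - 4x_2 - 8x_3 + 9/2, LT = x_1.
f_2 = 6/5x_2 + 6/5, LT = x_2.

The S-polynomials (S(f_1,f_2)) all reduce to 0 modulo the current basis, so we have a Gröbner basis.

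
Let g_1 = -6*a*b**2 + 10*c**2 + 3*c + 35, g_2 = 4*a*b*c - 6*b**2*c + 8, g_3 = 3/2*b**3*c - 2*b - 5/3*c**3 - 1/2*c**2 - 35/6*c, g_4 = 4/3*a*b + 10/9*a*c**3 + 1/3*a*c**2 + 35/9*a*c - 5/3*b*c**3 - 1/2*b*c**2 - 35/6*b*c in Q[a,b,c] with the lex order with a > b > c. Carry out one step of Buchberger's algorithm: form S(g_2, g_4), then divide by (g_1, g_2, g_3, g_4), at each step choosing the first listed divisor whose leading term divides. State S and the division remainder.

lcm(LM(g_2), LM(g_4)) = a*b*c.
S = (lcm/LT(g_2))·g_2 − (lcm/LT(g_4))·g_4 = -5/6*a*c**4 - 1/4*a*c**3 - 35/12*a*c**2 - 3/2*b**2*c + 5/4*b*c**4 + 3/8*b*c**3 + 35/8*b*c**2 + 2.
Reduce S modulo (g_1, g_2, g_3, g_4) in that order:
  leading term a*c**4: no divisor's leading term divides it; move -5/6*a*c**4 to the remainder.
  leading term a*c**3: no divisor's leading term divides it; move -1/4*a*c**3 to the remainder.
  leading term a*c**2: no divisor's leading term divides it; move -35/12*a*c**2 to the remainder.
  leading term b**2*c: no divisor's leading term divides it; move -3/2*b**2*c to the remainder.
  leading term b*c**4: no divisor's leading term divides it; move 5/4*b*c**4 to the remainder.
  leading term b*c**3: no divisor's leading term divides it; move 3/8*b*c**3 to the remainder.
  leading term b*c**2: no divisor's leading term divides it; move 35/8*b*c**2 to the remainder.
  leading term 1: no divisor's leading term divides it; move 2 to the remainder.
The remainder -5/6*a*c**4 - 1/4*a*c**3 - 35/12*a*c**2 - 3/2*b**2*c + 5/4*b*c**4 + 3/8*b*c**3 + 35/8*b*c**2 + 2 is nonzero, so it would be added as the next basis element.
An S-polynomial is built so that the two leading terms cancel; whether anything survives reduction is exactly the Gröbner-basis criterion.

S(g_2, g_4) = -5/6*a*c**4 - 1/4*a*c**3 - 35/12*a*c**2 - 3/2*b**2*c + 5/4*b*c**4 + 3/8*b*c**3 + 35/8*b*c**2 + 2; remainder on division = -5/6*a*c**4 - 1/4*a*c**3 - 35/12*a*c**2 - 3/2*b**2*c + 5/4*b*c**4 + 3/8*b*c**3 + 35/8*b*c**2 + 2.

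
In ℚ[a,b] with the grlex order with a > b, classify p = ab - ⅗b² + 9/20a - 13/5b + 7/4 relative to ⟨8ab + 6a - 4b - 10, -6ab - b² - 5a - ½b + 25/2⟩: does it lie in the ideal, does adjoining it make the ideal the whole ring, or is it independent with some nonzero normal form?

First compute the reduced Gröbner basis of I by Buchberger's algorithm.
f_1 = 8ab + 6a - 4b - 10, LT = ab.
f_2 = -6ab - b² - 5a - ½b + 25/2, LT = ab.

S(f_1,f_2): lcm = ab. S = -⅙b² - 1/12a - 7/12b + ⅚.
  reduce S modulo (f_1, f_2):
  remainder -⅙b² - 1/12a - 7/12b + ⅚ ≠ 0; add h_3 = -⅙b² - 1/12a - 7/12b + ⅚ to the basis.

S(f_1,h_3): lcm = ab². S = -½a² - 11/4ab - ½b² + 5a - 5/4b.
  reduce S modulo (f_1, f_2, h_3):
  remainder -½a² + 117/16a - ⅞b - 95/16 ≠ 0; add h_4 = -½a² + 117/16a - ⅞b - 95/16 to the basis.

The other S-polynomials (S(f_2,h_3), S(f_1,h_4), S(f_2,h_4), S(h_3,h_4)) all reduce to 0 modulo the current basis, so we have a Gröbner basis.
Inter-reduce: drop elements whose leading term is divisible by another's, tail-reduce, and make monic.
Reduced Gröbner basis: {a² - 117/8a + 7/4b + 95/8, ab + ¾a - ½b - 5/4, b² + ½a + 7/2b - 5}.
Label its elements g_1 = a² - 117/8a + 7/4b + 95/8, g_2 = ab + ¾a - ½b - 5/4, g_3 = b² + ½a + 7/2b - 5.

Reduce p = ab - ⅗b² + 9/20a - 13/5b + 7/4 modulo G:
  leading term ab: subtract (1)·g_2 from ab - ⅗b² + 9/20a - 13/5b + 7/4 → -⅗b² - 3/10a - 21/10b + 3
  leading term b²: subtract (-⅗)·g_3 from -⅗b² - 3/10a - 21/10b + 3 → 0
  normal form = 0.
Since the normal form is 0, p ∈ I.

Ideal membership is decidable via reduction modulo a Gröbner basis.

ab - ⅗b² + 9/20a - 13/5b + 7/4 lies in I (it reduces to 0).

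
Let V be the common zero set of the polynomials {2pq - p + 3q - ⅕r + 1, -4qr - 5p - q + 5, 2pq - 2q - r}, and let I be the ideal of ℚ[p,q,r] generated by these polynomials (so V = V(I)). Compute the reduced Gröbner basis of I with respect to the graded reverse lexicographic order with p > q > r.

Buchberger's algorithm terminates because the ascending chain of leading-term ideals stabilizes.

f_1 = 2pq - p + 3q - ⅕r + 1, LT = pq.
f_2 = -4qr - 5p - q + 5, LT = qr.
f_3 = 2pq - 2q - r, LT = pq.

S(f_1,f_2): lcm = pqr. S = -5/4p² - ¼pq - ½pr + 3/2qr - 1/10r² + 5/4p + ½r.
  reduce S modulo (f_1, f_2, f_3):
  remainder -5/4p² - ½pr - 1/10r² - ¾p + 19/40r + 2 ≠ 0; add g_4 = -5/4p² - ½pr - 1/10r² - ¾p + 19/40r + 2 to the basis.

S(f_1,f_3): lcm = pq. S = -½p + 5/2q + ⅖r + ½.
  reduce S modulo (f_1, f_2, f_3, g_4):
  remainder -½p + 5/2q + ⅖r + ½ ≠ 0; add g_5 = -½p + 5/2q + ⅖r + ½ to the basis.

S(f_3,g_4): lcm = p²q. S = -⅖pqr - 2/25qr² - 8/5pq - ½pr + 19/50qr + 8/5q.
  reduce S modulo (f_1, f_2, f_3, g_4, g_5):
  remainder -13/25r² + 13q + 7/10r ≠ 0; add g_6 = -13/25r² + 13q + 7/10r to the basis.

S(f_1,g_5): lcm = pq. S = 5q² + ⅘qr - ½p + 5/2q - 1/10r + ½.
  reduce S modulo (f_1, f_2, f_3, g_4, g_5, g_6):
  remainder 5q² - 26/5q - 13/10r ≠ 0; add g_7 = 5q² - 26/5q - 13/10r to the basis.

The other S-polynomials (S(f_2,f_3), S(f_1,g_4), S(f_2,g_4), S(f_2,g_5), S(f_3,g_5), S(g_4,g_5), S(f_1,g_6), S(f_2,g_6), S(f_3,g_6), S(g_4,g_6), S(g_5,g_6), S(f_1,g_7), S(f_2,g_7), S(f_3,g_7), S(g_4,g_7), S(g_5,g_7), S(g_6,g_7)) all reduce to 0 modulo the current basis, so we have a Gröbner basis.
Inter-reduce: drop elements whose leading term is divisible by another's, tail-reduce, and make monic.

G = {q² - 26/25q - 13/50r, qr + 13/2q + r, r² - 25q - 35/26r, p - 5q - ⅘r - 1}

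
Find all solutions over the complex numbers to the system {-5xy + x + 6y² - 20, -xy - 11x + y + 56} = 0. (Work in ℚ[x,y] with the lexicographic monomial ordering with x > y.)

{(-127/8, -41/3), (37/7, -1/2), (4, 4)}

Compute a lex Gröbner basis by Buchberger's algorithm.
f_1 = -5xy + x + 6y² - 20, LT = xy.
f_2 = -xy - 11x + y + 56, LT = xy.

S(f_1,f_2): lcm = xy. S = -56/5x - 6/5y² + y + 60.
  leading term x: no divisor's leading term divides it; move -56/5x to the remainder.
  leading term y²: no divisor's leading term divides it; move -6/5y² to the remainder.
  leading term y: no divisor's leading term divides it; move y to the remainder.
  leading term 1: no divisor's leading term divides it; move 60 to the remainder.
  remainder -56/5x - 6/5y² + y + 60 ≠ 0; add h_3 = -56/5x - 6/5y² + y + 60 to the basis.

S(f_1,h_3): lcm = xy. S = -⅕x - 3/28y³ - 311/280y² + 75/14y + 4.
  leading term x: subtract (1/56)·h_3 from -⅕x - 3/28y³ - 311/280y² + 75/14y + 4 → -3/28y³ - 61/56y² + 299/56y + 41/14
  leading term y³: no divisor's leading term divides it; move -3/28y³ to the remainder.
  leading term y²: no divisor's leading term divides it; move -61/56y² to the remainder.
  leading term y: no divisor's leading term divides it; move 299/56y to the remainder.
  leading term 1: no divisor's leading term divides it; move 41/14 to the remainder.
  remainder -3/28y³ - 61/56y² + 299/56y + 41/14 ≠ 0; add h_4 = -3/28y³ - 61/56y² + 299/56y + 41/14 to the basis.

The other S-polynomials (S(f_2,h_3), S(f_1,h_4), S(f_2,h_4), S(h_3,h_4)) all reduce to 0 modulo the current basis, so we have a Gröbner basis.
Inter-reduce: drop elements whose leading term is divisible by another's, tail-reduce, and make monic.
Reduced Gröbner basis: {x + 3/28y² - 5/56y - 75/14, y³ + 61/6y² - 299/6y - 82/3}.

The lex basis is triangular: the last element involves only y. Solving y³ + 61/6y² - 299/6y - 82/3 = 0 gives y ∈ {-41/3, -1/2, 4}; substituting each value into the earlier elements determines the remaining variables.
  y = -41/3: the earlier basis element becomes x + 127/8 = 0, giving x = -127/8 — point (-127/8, -41/3).
  y = -1/2: the earlier basis element becomes x - 37/7 = 0, giving x = 37/7 — point (37/7, -1/2).
  y = 4: the earlier basis element becomes x - 4 = 0, giving x = 4 — point (4, 4).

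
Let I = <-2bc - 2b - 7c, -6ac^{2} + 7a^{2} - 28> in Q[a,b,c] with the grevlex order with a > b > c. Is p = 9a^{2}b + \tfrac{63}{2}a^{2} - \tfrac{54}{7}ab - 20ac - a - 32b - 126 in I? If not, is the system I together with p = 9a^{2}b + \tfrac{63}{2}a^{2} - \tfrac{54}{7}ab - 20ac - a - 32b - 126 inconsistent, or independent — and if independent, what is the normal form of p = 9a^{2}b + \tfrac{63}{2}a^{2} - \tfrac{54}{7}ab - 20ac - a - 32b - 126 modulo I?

9a^{2}b + \tfrac{63}{2}a^{2} - \tfrac{54}{7}ab - 20ac - a - 32b - 126 is independent of I; its normal form modulo I is 7ac - a + 4b.

First compute the reduced Gröbner basis of I by Buchberger's algorithm.
f_1 = -2bc - 2b - 7c, LT = bc.
f_2 = -6ac^{2} + 7a^{2} - 28, LT = ac^{2}.

S(f_1,f_2): lcm = abc^{2}. S = \tfrac{7}{6}a^{2}b + abc + \tfrac{7}{2}ac^{2} - \tfrac{14}{3}b.
  reduce S modulo (f_1, f_2):
  remainder \tfrac{7}{6}a^{2}b + \tfrac{49}{12}a^{2} - ab - \tfrac{7}{2}ac - \tfrac{14}{3}b - \tfrac{49}{3} ≠ 0; add h_3 = \tfrac{7}{6}a^{2}b + \tfrac{49}{12}a^{2} - ab - \tfrac{7}{2}ac - \tfrac{14}{3}b - \tfrac{49}{3} to the basis.

The other S-polynomials (S(f_1,h_3), S(f_2,h_3)) all reduce to 0 modulo the current basis, so we have a Gröbner basis.
Inter-reduce: drop elements whose leading term is divisible by another's, tail-reduce, and make monic.
Reduced Gröbner basis: {a^{2}b + \tfrac{7}{2}a^{2} - \tfrac{6}{7}ab - 3ac - 4b - 14, ac^{2} - \tfrac{7}{6}a^{2} + \tfrac{14}{3}, bc + b + \tfrac{7}{2}c}.
Label its elements g_1 = a^{2}b + \tfrac{7}{2}a^{2} - \tfrac{6}{7}ab - 3ac - 4b - 14, g_2 = ac^{2} - \tfrac{7}{6}a^{2} + \tfrac{14}{3}, g_3 = bc + b + \tfrac{7}{2}c.

Reduce p = 9a^{2}b + \tfrac{63}{2}a^{2} - \tfrac{54}{7}ab - 20ac - a - 32b - 126 modulo G:
  leading term a^{2}b: subtract (9)·g_1 from 9a^{2}b + \tfrac{63}{2}a^{2} - \tfrac{54}{7}ab - 20ac - a - 32b - 126 → 7ac - a + 4b
  leading term ac: no divisor's leading term divides it; move 7ac to the remainder.
  leading term a: no divisor's leading term divides it; move -a to the remainder.
  leading term b: no divisor's leading term divides it; move 4b to the remainder.
  normal form = 7ac - a + 4b.
The normal form is nonzero, so p ∉ I. Since p minus its normal form lies in I, I + (p) = I + (r) where r = 7ac - a + 4b; decide whether this ideal is the whole ring.
Run Buchberger on G together with r (pairs among the g_i already reduce to 0 since G is a Gröbner basis):
g_1 = a^{2}b + \tfrac{7}{2}a^{2} - \tfrac{6}{7}ab - 3ac - 4b - 14, LT = a^{2}b.
g_2 = ac^{2} - \tfrac{7}{6}a^{2} + \tfrac{14}{3}, LT = ac^{2}.
g_3 = bc + b + \tfrac{7}{2}c, LT = bc.
r = 7ac - a + 4b, LT = ac.

S(g_1,r): lcm = a^{2}bc. S = \tfrac{1}{7}a^{2}b - \tfrac{4}{7}ab^{2} + \tfrac{7}{2}a^{2}c - \tfrac{6}{7}abc - 3ac^{2} - 4bc - 14c.
  reduce S modulo (g_1, g_2, g_3, r):
  remainder -\tfrac{4}{7}ab^{2} - \tfrac{7}{2}a^{2} - \tfrac{50}{49}ab + \tfrac{24}{49}a + \tfrac{128}{49}b + 16 ≠ 0; add m_5 = -\tfrac{4}{7}ab^{2} - \tfrac{7}{2}a^{2} - \tfrac{50}{49}ab + \tfrac{24}{49}a + \tfrac{128}{49}b + 16 to the basis.

S(g_2,r): lcm = ac^{2}. S = -\tfrac{7}{6}a^{2} + \tfrac{1}{7}ac - \tfrac{4}{7}bc + \tfrac{14}{3}.
  reduce S modulo (g_1, g_2, g_3, r, m_5):
  remainder -\tfrac{7}{6}a^{2} + \tfrac{1}{49}a + \tfrac{24}{49}b + 2c + \tfrac{14}{3} ≠ 0; add m_6 = -\tfrac{7}{6}a^{2} + \tfrac{1}{49}a + \tfrac{24}{49}b + 2c + \tfrac{14}{3} to the basis.

S(g_3,r): lcm = abc. S = \tfrac{8}{7}ab - \tfrac{4}{7}b^{2} + \tfrac{7}{2}ac.
  reduce S modulo (g_1, g_2, g_3, r, m_5, m_6):
  remainder \tfrac{8}{7}ab - \tfrac{4}{7}b^{2} + \tfrac{1}{2}a - 2b ≠ 0; add m_7 = \tfrac{8}{7}ab - \tfrac{4}{7}b^{2} + \tfrac{1}{2}a - 2b to the basis.

S(g_2,m_5): lcm = ab^{2}c^{2}. S = -\tfrac{7}{6}a^{2}b^{2} - \tfrac{49}{8}a^{2}c^{2} - \tfrac{25}{14}abc^{2} + \tfrac{6}{7}ac^{2} + \tfrac{32}{7}bc^{2} + \tfrac{14}{3}b^{2} + 28c^{2}.
  reduce S modulo (g_1, g_2, g_3, r, m_5, m_6, m_7):
  remainder 2b^{2} + 12c^{2} - \tfrac{7}{4}a + \tfrac{25}{7}b + 16c - 4 ≠ 0; add m_8 = 2b^{2} + 12c^{2} - \tfrac{7}{4}a + \tfrac{25}{7}b + 16c - 4 to the basis.

S(g_2,m_6): lcm = a^{2}c^{2}. S = -\tfrac{7}{6}a^{3} + \tfrac{6}{343}ac^{2} + \tfrac{144}{343}bc^{2} + \tfrac{12}{7}c^{3} + 4c^{2} + \tfrac{14}{3}a.
  reduce S modulo (g_1, g_2, g_3, r, m_5, m_6, m_7, m_8):
  remainder \tfrac{12}{7}c^{3} + 4c^{2} - \tfrac{2}{7}a + \tfrac{8}{7}b + \tfrac{24}{7}c - \tfrac{4}{7} ≠ 0; add m_9 = \tfrac{12}{7}c^{3} + 4c^{2} - \tfrac{2}{7}a + \tfrac{8}{7}b + \tfrac{24}{7}c - \tfrac{4}{7} to the basis.

The other S-polynomials (S(g_1,g_2), S(g_1,g_3), S(g_2,g_3), S(g_1,m_5), S(g_3,m_5), S(r,m_5), S(g_1,m_6), S(g_3,m_6), S(r,m_6), S(m_5,m_6), S(g_1,m_7), S(g_2,m_7), S(g_3,m_7), S(r,m_7), S(m_5,m_7), S(m_6,m_7), S(g_1,m_8), S(g_2,m_8), S(g_3,m_8), S(r,m_8), S(m_5,m_8), S(m_6,m_8), S(m_7,m_8), S(g_1,m_9), S(g_2,m_9), S(g_3,m_9), S(r,m_9), S(m_5,m_9), S(m_6,m_9), S(m_7,m_9), S(m_8,m_9)) all reduce to 0 modulo the current basis, so we have a Gröbner basis.
Inter-reduce: drop elements whose leading term is divisible by another's, tail-reduce, and make monic.
Reduced Gröbner basis: {c^{3} + \tfrac{7}{3}c^{2} - \tfrac{1}{6}a + \tfrac{2}{3}b + 2c - \tfrac{1}{3}, a^{2} - \tfrac{6}{343}a - \tfrac{144}{343}b - \tfrac{12}{7}c - 4, ab + 3c^{2} - \tfrac{6}{7}b + 4c - 1, b^{2} + 6c^{2} - \tfrac{7}{8}a + \tfrac{25}{14}b + 8c - 2, ac - \tfrac{1}{7}a + \tfrac{4}{7}b, bc + b + \tfrac{7}{2}c}.
The reduced Gröbner basis of I + (p) is {c^{3} + \tfrac{7}{3}c^{2} - \tfrac{1}{6}a + \tfrac{2}{3}b + 2c - \tfrac{1}{3}, a^{2} - \tfrac{6}{343}a - \tfrac{144}{343}b - \tfrac{12}{7}c - 4, ab + 3c^{2} - \tfrac{6}{7}b + 4c - 1, b^{2} + 6c^{2} - \tfrac{7}{8}a + \tfrac{25}{14}b + 8c - 2, ac - \tfrac{1}{7}a + \tfrac{4}{7}b, bc + b + \tfrac{7}{2}c} ≠ {1}, a proper ideal, so the enlarged system stays consistent: p is independent of I, with normal form 7ac - a + 4b.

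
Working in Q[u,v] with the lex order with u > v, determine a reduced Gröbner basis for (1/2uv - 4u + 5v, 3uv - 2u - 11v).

f_1 = 1/2uv - 4u + 5v, LT = uv.
f_2 = 3uv - 2u - 11v, LT = uv.

S(f_1,f_2): lcm = uv. S = -22/3u + 41/3v.
  leading term u: no divisor's leading term divides it; move -22/3u to the remainder.
  leading term v: no divisor's leading term divides it; move 41/3v to the remainder.
  remainder -22/3u + 41/3v ≠ 0; add g_3 = -22/3u + 41/3v to the basis.

S(f_1,g_3): lcm = uv. S = -8u + 41/22v^2 + 10v.
  leading term u: subtract (12/11)·g_3 from -8u + 41/22v^2 + 10v → 41/22v^2 - 54/11v
  leading term v^2: no divisor's leading term divides it; move 41/22v^2 to the remainder.
  leading term v: no divisor's leading term divides it; move -54/11v to the remainder.
  remainder 41/22v^2 - 54/11v ≠ 0; add g_4 = 41/22v^2 - 54/11v to the basis.

S(f_2,g_3): lcm = uv. S = -2/3u + 41/22v^2 - 11/3v.
  leading term u: subtract (1/11)·g_3 from -2/3u + 41/22v^2 - 11/3v → 41/22v^2 - 54/11v
  leading term v^2: subtract (1)·g_4 from 41/22v^2 - 54/11v → 0
  remainder 0.

S(f_1,g_4): lcm = uv^2. S = -220/41uv + 10v^2.
  leading term uv: subtract (-440/41)·f_1 from -220/41uv + 10v^2 → -1760/41u + 10v^2 + 2200/41v
  leading term u: subtract (240/41)·g_3 from -1760/41u + 10v^2 + 2200/41v → 10v^2 - 1080/41v
  leading term v^2: subtract (220/41)·g_4 from 10v^2 - 1080/41v → 0
  remainder 0.

S(f_2,g_4): lcm = uv^2. S = 242/123uv - 11/3v^2.
  leading term uv: subtract (484/123)·f_1 from 242/123uv - 11/3v^2 → 1936/123u - 11/3v^2 - 2420/123v
  leading term u: subtract (-88/41)·g_3 from 1936/123u - 11/3v^2 - 2420/123v → -11/3v^2 + 396/41v
  leading term v^2: subtract (-242/123)·g_4 from -11/3v^2 + 396/41v → 0
  remainder 0.

S(g_3,g_4): leading monomials are coprime, so the S-polynomial reduces to 0 (Buchberger's first criterion).
Every S-polynomial of the final basis reduces to 0, so we have a Gröbner basis.
Inter-reduce: drop elements whose leading term is divisible by another's, tail-reduce, and make monic.

G = {u - 41/22v, v^2 - 108/41v}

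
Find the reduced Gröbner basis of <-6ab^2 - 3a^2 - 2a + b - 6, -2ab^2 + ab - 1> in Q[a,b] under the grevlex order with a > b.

f_1 = -6ab^2 - 3a^2 - 2a + b - 6, LT = ab^2.
f_2 = -2ab^2 + ab - 1, LT = ab^2.

S(f_1,f_2): lcm = ab^2. S = 1/2a^2 + 1/2ab + 1/3a - 1/6b + 1/2.
  reduce S modulo (f_1, f_2):
  remainder 1/2a^2 + 1/2ab + 1/3a - 1/6b + 1/2 ≠ 0; add g_3 = 1/2a^2 + 1/2ab + 1/3a - 1/6b + 1/2 to the basis.

S(f_1,g_3): lcm = a^2b^2. S = -ab^3 + 1/2a^3 - 2/3ab^2 + 1/3b^3 + 1/3a^2 - 1/6ab - b^2 + a.
  reduce S modulo (f_1, f_2, g_3):
  remainder 1/3b^3 - 7/6b^2 + 1/2a + b + 1/3 ≠ 0; add g_4 = 1/3b^3 - 7/6b^2 + 1/2a + b + 1/3 to the basis.

The other S-polynomials (S(f_2,g_3), S(f_1,g_4), S(f_2,g_4), S(g_3,g_4)) all reduce to 0 modulo the current basis, so we have a Gröbner basis.
Inter-reduce: drop elements whose leading term is divisible by another's, tail-reduce, and make monic.

G = {ab^2 - 1/2ab + 1/2, b^3 - 7/2b^2 + 3/2a + 3b + 1, a^2 + ab + 2/3a - 1/3b + 1}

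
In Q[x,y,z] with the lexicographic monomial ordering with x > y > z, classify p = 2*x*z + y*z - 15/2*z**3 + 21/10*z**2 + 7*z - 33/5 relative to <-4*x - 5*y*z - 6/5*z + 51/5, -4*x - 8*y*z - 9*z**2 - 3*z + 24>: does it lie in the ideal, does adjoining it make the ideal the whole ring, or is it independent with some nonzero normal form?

Adjoining 2*x*z + y*z - 15/2*z**3 + 21/10*z**2 + 7*z - 33/5 makes the ideal the whole ring: the system is inconsistent.

First compute the reduced Gröbner basis of I by Buchberger's algorithm.
f_1 = -4*x - 5*y*z - 6/5*z + 51/5, LT = x.
f_2 = -4*x - 8*y*z - 9*z**2 - 3*z + 24, LT = x.

S(f_1,f_2): lcm = x. S = -3/4*y*z - 9/4*z**2 - 9/20*z + 69/20.
  leading term y*z: no divisor's leading term divides it; move -3/4*y*z to the remainder.
  leading term z**2: no divisor's leading term divides it; move -9/4*z**2 to the remainder.
  leading term z: no divisor's leading term divides it; move -9/20*z to the remainder.
  leading term 1: no divisor's leading term divides it; move 69/20 to the remainder.
  remainder -3/4*y*z - 9/4*z**2 - 9/20*z + 69/20 ≠ 0; add h_3 = -3/4*y*z - 9/4*z**2 - 9/20*z + 69/20 to the basis.

The other S-polynomials (S(f_1,h_3), S(f_2,h_3)) all reduce to 0 modulo the current basis, so we have a Gröbner basis.
Inter-reduce: drop elements whose leading term is divisible by another's, tail-reduce, and make monic.
Reduced Gröbner basis: {x - 15/4*z**2 - 9/20*z + 16/5, y*z + 3*z**2 + 3/5*z - 23/5}.
Label its elements g_1 = x - 15/4*z**2 - 9/20*z + 16/5, g_2 = y*z + 3*z**2 + 3/5*z - 23/5.

Reduce p = 2*x*z + y*z - 15/2*z**3 + 21/10*z**2 + 7*z - 33/5 modulo G:
  leading term x*z: subtract (2*z)·g_1 from 2*x*z + y*z - 15/2*z**3 + 21/10*z**2 + 7*z - 33/5 → y*z + 3*z**2 + 3/5*z - 33/5
  leading term y*z: subtract (1)·g_2 from y*z + 3*z**2 + 3/5*z - 33/5 → -2
  leading term 1: no divisor's leading term divides it; move -2 to the remainder.
  normal form = -2.
The normal form is nonzero, so p ∉ I. Since p minus its normal form lies in I, I + (p) = I + (r) where r = -2; decide whether this ideal is the whole ring.
Here r = -2 is a nonzero constant, hence a unit: 1 ∈ I + (p), the Gröbner basis of I + (p) is {1}, and the enlarged system has no common solution — adjoining p is inconsistent.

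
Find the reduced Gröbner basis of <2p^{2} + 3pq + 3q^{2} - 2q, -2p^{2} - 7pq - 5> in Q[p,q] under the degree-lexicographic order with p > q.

The reduced Gröbner basis is the canonical form of the ideal for this ordering.

f_1 = 2p^{2} + 3pq + 3q^{2} - 2q, LT = p^{2}.
f_2 = -2p^{2} - 7pq - 5, LT = p^{2}.

S(f_1,f_2): lcm = p^{2}. S = -2pq + \tfrac{3}{2}q^{2} - q - \tfrac{5}{2}.
  leading term pq: no divisor's leading term divides it; move -2pq to the remainder.
  leading term q^{2}: no divisor's leading term divides it; move \tfrac{3}{2}q^{2} to the remainder.
  leading term q: no divisor's leading term divides it; move -q to the remainder.
  leading term 1: no divisor's leading term divides it; move -\tfrac{5}{2} to the remainder.
  remainder -2pq + \tfrac{3}{2}q^{2} - q - \tfrac{5}{2} ≠ 0; add g_3 = -2pq + \tfrac{3}{2}q^{2} - q - \tfrac{5}{2} to the basis.

S(f_1,g_3): lcm = p^{2}q. S = \tfrac{9}{4}pq^{2} + \tfrac{3}{2}q^{3} - \tfrac{1}{2}pq - q^{2} - \tfrac{5}{4}p.
  leading term pq^{2}: subtract (-\tfrac{9}{8}q)·g_3 from \tfrac{9}{4}pq^{2} + \tfrac{3}{2}q^{3} - \tfrac{1}{2}pq - q^{2} - \tfrac{5}{4}p → \tfrac{51}{16}q^{3} - \tfrac{1}{2}pq - \tfrac{17}{8}q^{2} - \tfrac{5}{4}p - \tfrac{45}{16}q
  leading term q^{3}: no divisor's leading term divides it; move \tfrac{51}{16}q^{3} to the remainder.
  leading term pq: subtract (\tfrac{1}{4})·g_3 from -\tfrac{1}{2}pq - \tfrac{17}{8}q^{2} - \tfrac{5}{4}p - \tfrac{45}{16}q → -\tfrac{5}{2}q^{2} - \tfrac{5}{4}p - \tfrac{41}{16}q + \tfrac{5}{8}
  leading term q^{2}: no divisor's leading term divides it; move -\tfrac{5}{2}q^{2} to the remainder.
  leading term p: no divisor's leading term divides it; move -\tfrac{5}{4}p to the remainder.
  leading term q: no divisor's leading term divides it; move -\tfrac{41}{16}q to the remainder.
  leading term 1: no divisor's leading term divides it; move \tfrac{5}{8} to the remainder.
  remainder \tfrac{51}{16}q^{3} - \tfrac{5}{2}q^{2} - \tfrac{5}{4}p - \tfrac{41}{16}q + \tfrac{5}{8} ≠ 0; add g_4 = \tfrac{51}{16}q^{3} - \tfrac{5}{2}q^{2} - \tfrac{5}{4}p - \tfrac{41}{16}q + \tfrac{5}{8} to the basis.

S(f_2,g_3): lcm = p^{2}q. S = \tfrac{17}{4}pq^{2} - \tfrac{1}{2}pq - \tfrac{5}{4}p + \tfrac{5}{2}q.
  leading term pq^{2}: subtract (-\tfrac{17}{8}q)·g_3 from \tfrac{17}{4}pq^{2} - \tfrac{1}{2}pq - \tfrac{5}{4}p + \tfrac{5}{2}q → \tfrac{51}{16}q^{3} - \tfrac{1}{2}pq - \tfrac{17}{8}q^{2} - \tfrac{5}{4}p - \tfrac{45}{16}q
  leading term q^{3}: subtract (1)·g_4 from \tfrac{51}{16}q^{3} - \tfrac{1}{2}pq - \tfrac{17}{8}q^{2} - \tfrac{5}{4}p - \tfrac{45}{16}q → -\tfrac{1}{2}pq + \tfrac{3}{8}q^{2} - \tfrac{1}{4}q - \tfrac{5}{8}
  leading term pq: subtract (\tfrac{1}{4})·g_3 from -\tfrac{1}{2}pq + \tfrac{3}{8}q^{2} - \tfrac{1}{4}q - \tfrac{5}{8} → 0
  remainder 0.

S(f_1,g_4): leading monomials are coprime, so the S-polynomial reduces to 0 (Buchberger's first criterion).
S(f_2,g_4): leading monomials are coprime, so the S-polynomial reduces to 0 (Buchberger's first criterion).
S(g_3,g_4): lcm = pq^{3}. S = -\tfrac{3}{4}q^{4} + \tfrac{40}{51}pq^{2} + \tfrac{1}{2}q^{3} + \tfrac{20}{51}p^{2} + \tfrac{41}{51}pq + \tfrac{5}{4}q^{2} - \tfrac{10}{51}p.
  leading term q^{4}: subtract (-\tfrac{4}{17}q)·g_4 from -\tfrac{3}{4}q^{4} + \tfrac{40}{51}pq^{2} + \tfrac{1}{2}q^{3} + \tfrac{20}{51}p^{2} + \tfrac{41}{51}pq + \tfrac{5}{4}q^{2} - \tfrac{10}{51}p → \tfrac{40}{51}pq^{2} - \tfrac{3}{34}q^{3} + \tfrac{20}{51}p^{2} + \tfrac{26}{51}pq + \tfrac{11}{17}q^{2} - \tfrac{10}{51}p + \tfrac{5}{34}q
  leading term pq^{2}: subtract (-\tfrac{20}{51}q)·g_3 from \tfrac{40}{51}pq^{2} - \tfrac{3}{34}q^{3} + \tfrac{20}{51}p^{2} + \tfrac{26}{51}pq + \tfrac{11}{17}q^{2} - \tfrac{10}{51}p + \tfrac{5}{34}q → \tfrac{1}{2}q^{3} + \tfrac{20}{51}p^{2} + \tfrac{26}{51}pq + \tfrac{13}{51}q^{2} - \tfrac{10}{51}p - \tfrac{5}{6}q
  leading term q^{3}: subtract (\tfrac{8}{51})·g_4 from \tfrac{1}{2}q^{3} + \tfrac{20}{51}p^{2} + \tfrac{26}{51}pq + \tfrac{13}{51}q^{2} - \tfrac{10}{51}p - \tfrac{5}{6}q → \tfrac{20}{51}p^{2} + \tfrac{26}{51}pq + \tfrac{11}{17}q^{2} - \tfrac{22}{51}q - \tfrac{5}{51}
  leading term p^{2}: subtract (\tfrac{10}{51})·f_1 from \tfrac{20}{51}p^{2} + \tfrac{26}{51}pq + \tfrac{11}{17}q^{2} - \tfrac{22}{51}q - \tfrac{5}{51} → -\tfrac{4}{51}pq + \tfrac{1}{17}q^{2} - \tfrac{2}{51}q - \tfrac{5}{51}
  leading term pq: subtract (\tfrac{2}{51})·g_3 from -\tfrac{4}{51}pq + \tfrac{1}{17}q^{2} - \tfrac{2}{51}q - \tfrac{5}{51} → 0
  remainder 0.

Every S-polynomial of the final basis reduces to 0, so we have a Gröbner basis.
Inter-reduce: drop elements whose leading term is divisible by another's, tail-reduce, and make monic.

G = {q^{3} - \tfrac{40}{51}q^{2} - \tfrac{20}{51}p - \tfrac{41}{51}q + \tfrac{10}{51}, p^{2} + \tfrac{21}{8}q^{2} - \tfrac{7}{4}q - \tfrac{15}{8}, pq - \tfrac{3}{4}q^{2} + \tfrac{1}{2}q + \tfrac{5}{4}}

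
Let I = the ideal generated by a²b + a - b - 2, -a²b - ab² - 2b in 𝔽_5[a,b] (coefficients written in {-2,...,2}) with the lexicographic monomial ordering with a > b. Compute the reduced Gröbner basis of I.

f_1 = a²b + a - b - 2, LT = a²b.
f_2 = -a²b - ab² - 2b, LT = a²b.

S(f_1,f_2): lcm = a²b. S = -ab² + a + 2b - 2.
  leading term ab²: no divisor's leading term divides it; move -ab² to the remainder.
  leading term a: no divisor's leading term divides it; move a to the remainder.
  leading term b: no divisor's leading term divides it; move 2b to the remainder.
  leading term 1: no divisor's leading term divides it; move -2 to the remainder.
  remainder -ab² + a + 2b - 2 ≠ 0; add g_3 = -ab² + a + 2b - 2 to the basis.

S(f_1,g_3): lcm = a²b². S = a² - 2ab - 2a - b² - 2b.
  leading term a²: no divisor's leading term divides it; move a² to the remainder.
  leading term ab: no divisor's leading term divides it; move -2ab to the remainder.
  leading term a: no divisor's leading term divides it; move -2a to the remainder.
  leading term b²: no divisor's leading term divides it; move -b² to the remainder.
  leading term b: no divisor's leading term divides it; move -2b to the remainder.
  remainder a² - 2ab - 2a - b² - 2b ≠ 0; add g_4 = a² - 2ab - 2a - b² - 2b to the basis.

S(f_1,g_4): lcm = a²b. S = 2ab² + 2ab + a + b³ + 2b² - b - 2.
  leading term ab²: subtract (-2)·g_3 from 2ab² + 2ab + a + b³ + 2b² - b - 2 → 2ab - 2a + b³ + 2b² - 2b - 1
  leading term ab: no divisor's leading term divides it; move 2ab to the remainder.
  leading term a: no divisor's leading term divides it; move -2a to the remainder.
  leading term b³: no divisor's leading term divides it; move b³ to the remainder.
  leading term b²: no divisor's leading term divides it; move 2b² to the remainder.
  leading term b: no divisor's leading term divides it; move -2b to the remainder.
  leading term 1: no divisor's leading term divides it; move -1 to the remainder.
  remainder 2ab - 2a + b³ + 2b² - 2b - 1 ≠ 0; add g_5 = 2ab - 2a + b³ + 2b² - 2b - 1 to the basis.

S(g_3,g_4): lcm = a²b². S = -a² + 2ab³ + 2ab² - 2ab + 2a + b⁴ + 2b³.
  leading term a²: subtract (-1)·g_4 from -a² + 2ab³ + 2ab² - 2ab + 2a + b⁴ + 2b³ → 2ab³ + 2ab² + ab + b⁴ + 2b³ - b² - 2b
  leading term ab³: subtract (-2b)·g_3 from 2ab³ + 2ab² + ab + b⁴ + 2b³ - b² - 2b → 2ab² - 2ab + b⁴ + 2b³ - 2b² - b
  leading term ab²: subtract (-2)·g_3 from 2ab² - 2ab + b⁴ + 2b³ - 2b² - b → -2ab + 2a + b⁴ + 2b³ - 2b² - 2b + 1
  leading term ab: subtract (-1)·g_5 from -2ab + 2a + b⁴ + 2b³ - 2b² - 2b + 1 → b⁴ - 2b³ + b
  leading term b⁴: no divisor's leading term divides it; move b⁴ to the remainder.
  leading term b³: no divisor's leading term divides it; move -2b³ to the remainder.
  leading term b: no divisor's leading term divides it; move b to the remainder.
  remainder b⁴ - 2b³ + b ≠ 0; add g_6 = b⁴ - 2b³ + b to the basis.

The other S-polynomials (S(f_2,g_3), S(f_2,g_4), S(f_1,g_5), S(f_2,g_5), S(g_3,g_5), S(g_4,g_5), S(f_1,g_6), S(f_2,g_6), S(g_3,g_6), S(g_4,g_6), S(g_5,g_6)) all reduce to 0 modulo the current basis, so we have a Gröbner basis.
Inter-reduce: drop elements whose leading term is divisible by another's, tail-reduce, and make monic.

G = {a² + a + b³ + b² + b - 1, ab - a - 2b³ + b² - b + 2, b⁴ - 2b³ + b}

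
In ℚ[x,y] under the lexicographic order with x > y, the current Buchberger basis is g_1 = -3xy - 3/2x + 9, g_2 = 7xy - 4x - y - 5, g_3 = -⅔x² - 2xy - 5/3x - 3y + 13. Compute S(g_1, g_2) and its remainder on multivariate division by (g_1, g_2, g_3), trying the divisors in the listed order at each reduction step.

lcm(LM(g_1), LM(g_2)) = xy.
S = (lcm/LT(g_1))·g_1 − (lcm/LT(g_2))·g_2 = 15/14x + 1/7y - 16/7.
Reduce S modulo (g_1, g_2, g_3) in that order:
  leading term x: no divisor's leading term divides it; move 15/14x to the remainder.
  leading term y: no divisor's leading term divides it; move 1/7y to the remainder.
  leading term 1: no divisor's leading term divides it; move -16/7 to the remainder.
The remainder 15/14x + 1/7y - 16/7 is nonzero, so it would be added as the next basis element.

S(g_1, g_2) = 15/14x + 1/7y - 16/7; remainder on division = 15/14x + 1/7y - 16/7.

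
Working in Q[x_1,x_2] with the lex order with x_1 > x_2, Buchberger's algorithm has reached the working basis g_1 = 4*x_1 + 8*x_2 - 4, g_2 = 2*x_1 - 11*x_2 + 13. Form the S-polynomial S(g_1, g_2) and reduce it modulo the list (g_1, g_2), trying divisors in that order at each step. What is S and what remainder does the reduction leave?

lcm(LM(g_1), LM(g_2)) = x_1.
S = (lcm/LT(g_1))·g_1 − (lcm/LT(g_2))·g_2 = 15/2*x_2 - 15/2.
Reduce S modulo (g_1, g_2) in that order:
  leading term x_2: no divisor's leading term divides it; move 15/2*x_2 to the remainder.
  leading term 1: no divisor's leading term divides it; move -15/2 to the remainder.
The remainder 15/2*x_2 - 15/2 is nonzero, so it would be added as the next basis element.

S(g_1, g_2) = 15/2*x_2 - 15/2; remainder on division = 15/2*x_2 - 15/2.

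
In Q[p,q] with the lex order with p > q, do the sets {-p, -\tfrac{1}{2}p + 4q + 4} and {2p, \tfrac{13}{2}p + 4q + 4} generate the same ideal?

Since reduced Gröbner bases are canonical representatives of ideals under a given ordering, it suffices to compute and compare them.
Buchberger on the first generating set:
f_1 = -p, LT = p.
f_2 = -\tfrac{1}{2}p + 4q + 4, LT = p.

S(f_1,f_2): lcm = p. S = 8q + 8.
  leading term q: no divisor's leading term divides it; move 8q to the remainder.
  leading term 1: no divisor's leading term divides it; move 8 to the remainder.
  remainder 8q + 8 ≠ 0; add g_3 = 8q + 8 to the basis.

The other S-polynomials (S(f_1,g_3), S(f_2,g_3)) all reduce to 0 modulo the current basis, so we have a Gröbner basis.
Inter-reduce: drop elements whose leading term is divisible by another's, tail-reduce, and make monic.
Reduced Gröbner basis: {p, q + 1}.

Buchberger on the second generating set:
h_1 = 2p, LT = p.
h_2 = \tfrac{13}{2}p + 4q + 4, LT = p.

S(h_1,h_2): lcm = p. S = -\tfrac{8}{13}q - \tfrac{8}{13}.
  leading term q: no divisor's leading term divides it; move -\tfrac{8}{13}q to the remainder.
  leading term 1: no divisor's leading term divides it; move -\tfrac{8}{13} to the remainder.
  remainder -\tfrac{8}{13}q - \tfrac{8}{13} ≠ 0; add k_3 = -\tfrac{8}{13}q - \tfrac{8}{13} to the basis.

The other S-polynomials (S(h_1,k_3), S(h_2,k_3)) all reduce to 0 modulo the current basis, so we have a Gröbner basis.
Inter-reduce: drop elements whose leading term is divisible by another's, tail-reduce, and make monic.
Reduced Gröbner basis: {p, q + 1}.

These coincide, so the ideals are equal.

Yes, the ideals are equal.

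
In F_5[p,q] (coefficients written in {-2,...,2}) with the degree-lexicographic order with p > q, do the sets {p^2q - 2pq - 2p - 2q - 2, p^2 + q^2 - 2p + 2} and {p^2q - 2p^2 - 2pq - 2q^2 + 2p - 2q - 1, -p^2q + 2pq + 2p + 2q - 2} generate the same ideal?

No, the ideals differ.

Since reduced Gröbner bases are canonical representatives of ideals under a given ordering, it suffices to compute and compare them.
Buchberger on the first generating set:
f_1 = p^2q - 2pq - 2p - 2q - 2, LT = p^2q.
f_2 = p^2 + q^2 - 2p + 2, LT = p^2.

S(f_1,f_2): lcm = p^2q. S = -q^3 - 2p + q - 2.
  leading term q^3: no divisor's leading term divides it; move -q^3 to the remainder.
  leading term p: no divisor's leading term divides it; move -2p to the remainder.
  leading term q: no divisor's leading term divides it; move q to the remainder.
  leading term 1: no divisor's leading term divides it; move -2 to the remainder.
  remainder -q^3 - 2p + q - 2 ≠ 0; add g_3 = -q^3 - 2p + q - 2 to the basis.

The other S-polynomials (S(f_1,g_3), S(f_2,g_3)) all reduce to 0 modulo the current basis, so we have a Gröbner basis.
Inter-reduce: drop elements whose leading term is divisible by another's, tail-reduce, and make monic.
Reduced Gröbner basis: {q^3 + 2p - q + 2, p^2 + q^2 - 2p + 2}.

Buchberger on the second generating set:
h_1 = p^2q - 2p^2 - 2pq - 2q^2 + 2p - 2q - 1, LT = p^2q.
h_2 = -p^2q + 2pq + 2p + 2q - 2, LT = p^2q.

S(h_1,h_2): lcm = p^2q. S = -2p^2 - 2q^2 - p + 2.
  leading term p^2: no divisor's leading term divides it; move -2p^2 to the remainder.
  leading term q^2: no divisor's leading term divides it; move -2q^2 to the remainder.
  leading term p: no divisor's leading term divides it; move -p to the remainder.
  leading term 1: no divisor's leading term divides it; move 2 to the remainder.
  remainder -2p^2 - 2q^2 - p + 2 ≠ 0; add k_3 = -2p^2 - 2q^2 - p + 2 to the basis.

S(h_1,k_3): lcm = p^2q. S = -q^3 - 2p^2 - 2q^2 + 2p - q - 1.
  leading term q^3: no divisor's leading term divides it; move -q^3 to the remainder.
  leading term p^2: subtract (1)·k_3 from -2p^2 - 2q^2 + 2p - q - 1 → -2p - q + 2
  leading term p: no divisor's leading term divides it; move -2p to the remainder.
  leading term q: no divisor's leading term divides it; move -q to the remainder.
  leading term 1: no divisor's leading term divides it; move 2 to the remainder.
  remainder -q^3 - 2p - q + 2 ≠ 0; add k_4 = -q^3 - 2p - q + 2 to the basis.

The other S-polynomials (S(h_2,k_3), S(h_1,k_4), S(h_2,k_4), S(k_3,k_4)) all reduce to 0 modulo the current basis, so we have a Gröbner basis.
Inter-reduce: drop elements whose leading term is divisible by another's, tail-reduce, and make monic.
Reduced Gröbner basis: {q^3 + 2p + q - 2, p^2 + q^2 - 2p - 1}.

Since the reduced bases disagree, the two ideals are not the same.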